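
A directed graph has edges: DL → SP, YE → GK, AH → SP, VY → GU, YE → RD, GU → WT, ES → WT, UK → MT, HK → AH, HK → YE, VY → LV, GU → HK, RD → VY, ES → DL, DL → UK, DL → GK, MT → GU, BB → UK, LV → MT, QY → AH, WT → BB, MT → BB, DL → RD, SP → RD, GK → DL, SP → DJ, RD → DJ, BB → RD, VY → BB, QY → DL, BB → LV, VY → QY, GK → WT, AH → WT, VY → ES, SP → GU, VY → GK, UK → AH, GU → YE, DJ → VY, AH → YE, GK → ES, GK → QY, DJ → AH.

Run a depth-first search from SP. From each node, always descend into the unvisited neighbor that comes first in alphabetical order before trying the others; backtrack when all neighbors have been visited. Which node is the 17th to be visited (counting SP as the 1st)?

Visit SP
SP → DJ
DJ → AH
AH → WT
WT → BB
BB → LV
LV → MT
MT → GU
GU → HK
HK → YE
YE → GK
GK → DL
DL → RD
RD → VY
VY → ES
VY → QY
DL → UK

Visit order: SP, DJ, AH, WT, BB, LV, MT, GU, HK, YE, GK, DL, RD, VY, ES, QY, UK

UK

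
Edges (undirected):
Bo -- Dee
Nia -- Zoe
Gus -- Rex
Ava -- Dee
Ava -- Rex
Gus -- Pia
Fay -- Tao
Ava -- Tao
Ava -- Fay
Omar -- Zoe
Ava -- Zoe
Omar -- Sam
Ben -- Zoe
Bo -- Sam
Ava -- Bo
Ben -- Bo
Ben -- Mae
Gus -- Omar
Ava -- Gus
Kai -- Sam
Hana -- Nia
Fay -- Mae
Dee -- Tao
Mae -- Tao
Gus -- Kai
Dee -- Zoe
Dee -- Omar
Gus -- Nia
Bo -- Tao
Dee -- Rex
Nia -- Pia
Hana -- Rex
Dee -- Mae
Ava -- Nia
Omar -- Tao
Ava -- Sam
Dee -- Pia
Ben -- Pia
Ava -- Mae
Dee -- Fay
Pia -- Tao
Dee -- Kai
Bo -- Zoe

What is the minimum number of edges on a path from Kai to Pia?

Level 0: Kai
Level 1: Dee, Gus, Sam
Level 2: Ava, Bo, Fay, Mae, Nia, Omar, Pia, Rex, Tao, Zoe
Level 3: Ben, Hana
Pia first appears at level 2.

2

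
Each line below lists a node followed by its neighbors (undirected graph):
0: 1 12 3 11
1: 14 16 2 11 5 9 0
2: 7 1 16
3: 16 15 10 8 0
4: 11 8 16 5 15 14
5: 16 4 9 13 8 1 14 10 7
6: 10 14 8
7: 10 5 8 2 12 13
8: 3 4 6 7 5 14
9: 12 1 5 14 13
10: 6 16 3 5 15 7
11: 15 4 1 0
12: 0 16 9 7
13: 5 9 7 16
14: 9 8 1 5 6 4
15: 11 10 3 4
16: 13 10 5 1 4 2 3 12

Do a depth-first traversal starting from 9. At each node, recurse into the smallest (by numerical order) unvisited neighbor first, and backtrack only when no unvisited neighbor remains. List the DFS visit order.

9, 1, 0, 3, 8, 4, 5, 7, 2, 16, 10, 6, 14, 15, 11, 12, 13

Visit 9
9 → 1
1 → 0
0 → 3
3 → 8
8 → 4
4 → 5
5 → 7
7 → 2
2 → 16
16 → 10
10 → 6
6 → 14
10 → 15
15 → 11
16 → 12
16 → 13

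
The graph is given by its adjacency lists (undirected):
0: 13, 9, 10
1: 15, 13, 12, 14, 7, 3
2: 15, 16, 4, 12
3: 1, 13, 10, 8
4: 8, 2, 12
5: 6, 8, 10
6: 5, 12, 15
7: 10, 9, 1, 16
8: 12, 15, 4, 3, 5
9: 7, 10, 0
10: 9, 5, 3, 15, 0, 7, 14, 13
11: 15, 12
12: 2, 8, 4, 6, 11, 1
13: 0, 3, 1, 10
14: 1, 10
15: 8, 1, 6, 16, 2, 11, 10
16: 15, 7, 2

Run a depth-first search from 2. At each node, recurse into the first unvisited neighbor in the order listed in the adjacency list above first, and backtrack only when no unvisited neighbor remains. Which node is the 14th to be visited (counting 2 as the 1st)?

3

Visit 2
2 → 15
15 → 8
8 → 12
12 → 4
12 → 6
6 → 5
5 → 10
10 → 9
9 → 7
7 → 1
1 → 13
13 → 0
13 → 3
1 → 14
7 → 16
12 → 11

Visit order: 2, 15, 8, 12, 4, 6, 5, 10, 9, 7, 1, 13, 0, 3, 14, 16, 11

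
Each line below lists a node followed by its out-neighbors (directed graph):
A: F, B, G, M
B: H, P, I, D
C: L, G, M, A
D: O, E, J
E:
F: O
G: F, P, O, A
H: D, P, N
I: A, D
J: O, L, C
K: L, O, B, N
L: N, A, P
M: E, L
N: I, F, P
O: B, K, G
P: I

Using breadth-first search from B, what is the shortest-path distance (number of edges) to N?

Level 0: B
Level 1: D, H, I, P
Level 2: A, E, J, N, O
Level 3: C, F, G, K, L, M
N first appears at level 2.

2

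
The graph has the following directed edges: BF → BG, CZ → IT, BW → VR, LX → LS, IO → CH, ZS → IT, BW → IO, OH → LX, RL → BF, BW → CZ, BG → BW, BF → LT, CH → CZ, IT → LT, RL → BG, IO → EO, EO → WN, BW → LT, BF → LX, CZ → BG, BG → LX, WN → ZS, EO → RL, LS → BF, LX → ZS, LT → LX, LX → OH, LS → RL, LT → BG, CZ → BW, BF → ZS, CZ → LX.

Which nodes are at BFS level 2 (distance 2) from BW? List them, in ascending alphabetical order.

BG, CH, EO, IT, LX

Level 0: BW
Level 1: CZ, IO, LT, VR
Level 2: BG, CH, EO, IT, LX
Level 3: LS, OH, RL, WN, ZS
Level 4: BF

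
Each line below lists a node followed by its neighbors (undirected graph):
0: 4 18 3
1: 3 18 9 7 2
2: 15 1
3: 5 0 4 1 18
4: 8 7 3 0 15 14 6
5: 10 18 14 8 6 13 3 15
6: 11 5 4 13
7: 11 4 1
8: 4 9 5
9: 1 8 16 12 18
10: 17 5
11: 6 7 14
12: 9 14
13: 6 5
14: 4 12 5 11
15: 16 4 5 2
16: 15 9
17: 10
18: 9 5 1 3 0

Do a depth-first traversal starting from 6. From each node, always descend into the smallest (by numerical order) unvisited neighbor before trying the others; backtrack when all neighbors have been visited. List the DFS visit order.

Visit 6
6 → 4
4 → 0
0 → 3
3 → 1
1 → 2
2 → 15
15 → 5
5 → 8
8 → 9
9 → 12
12 → 14
14 → 11
11 → 7
9 → 16
9 → 18
5 → 10
10 → 17
5 → 13

6 -> 4 -> 0 -> 3 -> 1 -> 2 -> 15 -> 5 -> 8 -> 9 -> 12 -> 14 -> 11 -> 7 -> 16 -> 18 -> 10 -> 17 -> 13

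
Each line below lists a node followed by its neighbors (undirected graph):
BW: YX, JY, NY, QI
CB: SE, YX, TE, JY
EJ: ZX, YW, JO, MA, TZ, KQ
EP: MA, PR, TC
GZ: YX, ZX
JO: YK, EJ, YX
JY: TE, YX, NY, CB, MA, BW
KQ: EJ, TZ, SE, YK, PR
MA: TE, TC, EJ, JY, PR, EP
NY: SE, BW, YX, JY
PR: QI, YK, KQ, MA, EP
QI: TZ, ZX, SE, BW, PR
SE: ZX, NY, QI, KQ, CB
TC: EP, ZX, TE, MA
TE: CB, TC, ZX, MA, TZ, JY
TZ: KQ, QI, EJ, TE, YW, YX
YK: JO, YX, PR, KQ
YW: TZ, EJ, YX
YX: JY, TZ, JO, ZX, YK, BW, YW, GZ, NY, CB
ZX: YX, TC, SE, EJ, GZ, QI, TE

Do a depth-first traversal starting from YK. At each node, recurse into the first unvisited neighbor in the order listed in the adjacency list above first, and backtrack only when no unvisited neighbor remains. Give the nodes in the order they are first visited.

YK, JO, EJ, ZX, YX, JY, TE, CB, SE, NY, BW, QI, TZ, KQ, PR, MA, TC, EP, YW, GZ

Visit YK
YK → JO
JO → EJ
EJ → ZX
ZX → YX
YX → JY
JY → TE
TE → CB
CB → SE
SE → NY
NY → BW
BW → QI
QI → TZ
TZ → KQ
KQ → PR
PR → MA
MA → TC
TC → EP
TZ → YW
YX → GZ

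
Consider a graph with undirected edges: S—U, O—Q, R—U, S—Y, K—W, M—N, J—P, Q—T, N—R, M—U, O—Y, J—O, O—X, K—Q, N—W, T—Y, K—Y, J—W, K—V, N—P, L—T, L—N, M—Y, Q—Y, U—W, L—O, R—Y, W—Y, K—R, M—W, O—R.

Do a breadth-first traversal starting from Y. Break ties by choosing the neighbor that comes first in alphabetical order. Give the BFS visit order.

Y → K → M → O → Q → R → S → T → W → V → N → U → J → L → X → P

Visit Y; enqueue K, M, O, Q, R, S, T, W → queue [K, M, O, Q, R, S, T, W]
Visit K; enqueue V → queue [M, O, Q, R, S, T, W, V]
Visit M; enqueue N, U → queue [O, Q, R, S, T, W, V, N, U]
Visit O; enqueue J, L, X → queue [Q, R, S, T, W, V, N, U, J, L, X]
Visit Q → queue [R, S, T, W, V, N, U, J, L, X]
Visit R → queue [S, T, W, V, N, U, J, L, X]
Visit S → queue [T, W, V, N, U, J, L, X]
Visit T → queue [W, V, N, U, J, L, X]
Visit W → queue [V, N, U, J, L, X]
Visit V → queue [N, U, J, L, X]
Visit N; enqueue P → queue [U, J, L, X, P]
Visit U → queue [J, L, X, P]
Visit J → queue [L, X, P]
Visit L → queue [X, P]
Visit X → queue [P]
Visit P → queue []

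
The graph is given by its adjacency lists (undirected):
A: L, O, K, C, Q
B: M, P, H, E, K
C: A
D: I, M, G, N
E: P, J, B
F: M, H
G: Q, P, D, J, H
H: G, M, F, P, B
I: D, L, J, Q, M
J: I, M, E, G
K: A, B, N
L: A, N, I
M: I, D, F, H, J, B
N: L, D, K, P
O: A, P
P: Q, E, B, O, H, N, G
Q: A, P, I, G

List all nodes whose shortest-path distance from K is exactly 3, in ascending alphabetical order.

F, G, I, J

Level 0: K
Level 1: A, B, N
Level 2: C, D, E, H, L, M, O, P, Q
Level 3: F, G, I, J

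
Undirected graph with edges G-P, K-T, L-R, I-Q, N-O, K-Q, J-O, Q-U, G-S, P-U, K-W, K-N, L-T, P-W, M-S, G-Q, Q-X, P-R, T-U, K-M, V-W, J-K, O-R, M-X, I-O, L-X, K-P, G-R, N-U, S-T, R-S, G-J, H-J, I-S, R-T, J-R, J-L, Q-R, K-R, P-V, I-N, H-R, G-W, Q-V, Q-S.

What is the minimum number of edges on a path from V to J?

Level 0: V
Level 1: P, Q, W
Level 2: G, I, K, R, S, U, X
Level 3: H, J, L, M, N, O, T
J first appears at level 3.

3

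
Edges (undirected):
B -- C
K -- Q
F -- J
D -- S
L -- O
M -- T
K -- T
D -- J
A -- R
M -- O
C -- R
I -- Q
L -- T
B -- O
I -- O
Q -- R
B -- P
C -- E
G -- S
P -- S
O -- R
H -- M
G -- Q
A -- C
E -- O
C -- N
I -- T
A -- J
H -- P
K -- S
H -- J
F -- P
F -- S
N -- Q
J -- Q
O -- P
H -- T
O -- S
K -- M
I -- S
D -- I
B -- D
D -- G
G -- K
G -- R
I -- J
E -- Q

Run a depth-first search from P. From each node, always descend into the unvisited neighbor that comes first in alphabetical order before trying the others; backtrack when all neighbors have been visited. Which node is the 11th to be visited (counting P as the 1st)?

T

Visit P
P → B
B → C
C → A
A → J
J → D
D → G
G → K
K → M
M → H
H → T
T → I
I → O
O → E
E → Q
Q → N
Q → R
O → L
O → S
S → F

Visit order: P, B, C, A, J, D, G, K, M, H, T, I, O, E, Q, N, R, L, S, F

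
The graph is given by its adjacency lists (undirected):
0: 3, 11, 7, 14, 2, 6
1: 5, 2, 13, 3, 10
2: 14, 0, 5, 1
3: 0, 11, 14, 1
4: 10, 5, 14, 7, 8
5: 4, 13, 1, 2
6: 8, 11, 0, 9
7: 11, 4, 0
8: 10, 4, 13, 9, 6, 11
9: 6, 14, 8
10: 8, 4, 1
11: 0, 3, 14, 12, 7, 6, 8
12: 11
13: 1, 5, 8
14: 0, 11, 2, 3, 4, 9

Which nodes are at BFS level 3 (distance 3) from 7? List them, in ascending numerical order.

1, 9, 13

Level 0: 7
Level 1: 0, 4, 11
Level 2: 2, 3, 5, 6, 8, 10, 12, 14
Level 3: 1, 9, 13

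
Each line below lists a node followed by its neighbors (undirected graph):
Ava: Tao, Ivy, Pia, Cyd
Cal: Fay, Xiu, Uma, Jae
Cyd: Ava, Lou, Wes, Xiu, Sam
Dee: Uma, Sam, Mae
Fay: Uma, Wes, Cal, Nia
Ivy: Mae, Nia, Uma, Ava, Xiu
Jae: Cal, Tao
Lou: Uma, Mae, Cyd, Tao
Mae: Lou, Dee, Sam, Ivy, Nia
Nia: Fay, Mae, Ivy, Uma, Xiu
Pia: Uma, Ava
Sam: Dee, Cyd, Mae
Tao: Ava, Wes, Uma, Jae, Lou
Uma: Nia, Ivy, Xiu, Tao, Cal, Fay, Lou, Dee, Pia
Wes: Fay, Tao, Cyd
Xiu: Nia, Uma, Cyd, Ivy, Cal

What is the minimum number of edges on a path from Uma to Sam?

2

Level 0: Uma
Level 1: Cal, Dee, Fay, Ivy, Lou, Nia, Pia, Tao, Xiu
Level 2: Ava, Cyd, Jae, Mae, Sam, Wes
Sam first appears at level 2.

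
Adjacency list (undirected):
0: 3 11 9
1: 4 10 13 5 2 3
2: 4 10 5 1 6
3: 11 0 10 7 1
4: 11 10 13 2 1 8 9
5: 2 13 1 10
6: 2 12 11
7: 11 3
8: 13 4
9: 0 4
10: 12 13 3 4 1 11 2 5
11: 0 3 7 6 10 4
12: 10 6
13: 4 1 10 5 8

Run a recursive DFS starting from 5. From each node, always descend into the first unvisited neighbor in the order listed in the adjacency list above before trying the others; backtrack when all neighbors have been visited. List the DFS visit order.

Visit 5
5 → 2
2 → 4
4 → 11
11 → 0
0 → 3
3 → 10
10 → 12
12 → 6
10 → 13
13 → 1
13 → 8
3 → 7
0 → 9

5, 2, 4, 11, 0, 3, 10, 12, 6, 13, 1, 8, 7, 9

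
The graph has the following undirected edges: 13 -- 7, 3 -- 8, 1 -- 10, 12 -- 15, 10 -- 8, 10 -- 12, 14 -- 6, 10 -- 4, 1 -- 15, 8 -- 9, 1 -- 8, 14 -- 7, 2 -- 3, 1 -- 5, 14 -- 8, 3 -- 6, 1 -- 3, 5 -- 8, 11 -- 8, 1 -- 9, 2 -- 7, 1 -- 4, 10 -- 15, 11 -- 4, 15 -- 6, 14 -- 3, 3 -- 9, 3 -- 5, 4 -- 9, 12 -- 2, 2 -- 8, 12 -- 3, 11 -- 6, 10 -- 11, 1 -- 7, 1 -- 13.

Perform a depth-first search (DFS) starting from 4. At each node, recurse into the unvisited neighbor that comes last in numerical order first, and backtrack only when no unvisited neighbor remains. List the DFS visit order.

4 -> 11 -> 10 -> 15 -> 12 -> 3 -> 14 -> 8 -> 9 -> 1 -> 13 -> 7 -> 2 -> 5 -> 6

Visit 4
4 → 11
11 → 10
10 → 15
15 → 12
12 → 3
3 → 14
14 → 8
8 → 9
9 → 1
1 → 13
13 → 7
7 → 2
1 → 5
14 → 6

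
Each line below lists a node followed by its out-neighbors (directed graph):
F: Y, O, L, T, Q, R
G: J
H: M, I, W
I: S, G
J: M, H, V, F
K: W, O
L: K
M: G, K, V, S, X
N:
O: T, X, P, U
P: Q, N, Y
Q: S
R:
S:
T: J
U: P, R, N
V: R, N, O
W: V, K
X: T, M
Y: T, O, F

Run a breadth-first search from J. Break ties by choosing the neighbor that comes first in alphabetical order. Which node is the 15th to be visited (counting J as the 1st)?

Visit J; enqueue F, H, M, V → queue [F, H, M, V]
Visit F; enqueue L, O, Q, R, T, Y → queue [H, M, V, L, O, Q, R, T, Y]
Visit H; enqueue I, W → queue [M, V, L, O, Q, R, T, Y, I, W]
Visit M; enqueue G, K, S, X → queue [V, L, O, Q, R, T, Y, I, W, G, K, S, X]
Visit V; enqueue N → queue [L, O, Q, R, T, Y, I, W, G, K, S, X, N]
Visit L → queue [O, Q, R, T, Y, I, W, G, K, S, X, N]
Visit O; enqueue P, U → queue [Q, R, T, Y, I, W, G, K, S, X, N, P, U]
Visit Q → queue [R, T, Y, I, W, G, K, S, X, N, P, U]
Visit R → queue [T, Y, I, W, G, K, S, X, N, P, U]
Visit T → queue [Y, I, W, G, K, S, X, N, P, U]
Visit Y → queue [I, W, G, K, S, X, N, P, U]
Visit I → queue [W, G, K, S, X, N, P, U]
Visit W → queue [G, K, S, X, N, P, U]
Visit G → queue [K, S, X, N, P, U]
Visit K → queue [S, X, N, P, U]
Visit S → queue [X, N, P, U]
Visit X → queue [N, P, U]
Visit N → queue [P, U]
Visit P → queue [U]
Visit U → queue []

Visit order: J, F, H, M, V, L, O, Q, R, T, Y, I, W, G, K, S, X, N, P, U

K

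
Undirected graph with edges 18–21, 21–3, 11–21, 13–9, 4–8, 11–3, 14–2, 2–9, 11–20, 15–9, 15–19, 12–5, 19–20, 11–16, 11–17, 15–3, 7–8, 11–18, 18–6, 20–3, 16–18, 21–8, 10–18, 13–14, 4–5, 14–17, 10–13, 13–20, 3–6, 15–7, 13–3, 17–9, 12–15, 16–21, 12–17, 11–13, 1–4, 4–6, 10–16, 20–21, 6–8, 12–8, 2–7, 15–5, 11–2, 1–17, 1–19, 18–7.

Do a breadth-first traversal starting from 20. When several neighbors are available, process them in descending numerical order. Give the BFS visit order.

Visit 20; enqueue 21, 19, 13, 11, 3 → queue [21, 19, 13, 11, 3]
Visit 21; enqueue 18, 16, 8 → queue [19, 13, 11, 3, 18, 16, 8]
Visit 19; enqueue 15, 1 → queue [13, 11, 3, 18, 16, 8, 15, 1]
Visit 13; enqueue 14, 10, 9 → queue [11, 3, 18, 16, 8, 15, 1, 14, 10, 9]
Visit 11; enqueue 17, 2 → queue [3, 18, 16, 8, 15, 1, 14, 10, 9, 17, 2]
Visit 3; enqueue 6 → queue [18, 16, 8, 15, 1, 14, 10, 9, 17, 2, 6]
Visit 18; enqueue 7 → queue [16, 8, 15, 1, 14, 10, 9, 17, 2, 6, 7]
Visit 16 → queue [8, 15, 1, 14, 10, 9, 17, 2, 6, 7]
Visit 8; enqueue 12, 4 → queue [15, 1, 14, 10, 9, 17, 2, 6, 7, 12, 4]
Visit 15; enqueue 5 → queue [1, 14, 10, 9, 17, 2, 6, 7, 12, 4, 5]
Visit 1 → queue [14, 10, 9, 17, 2, 6, 7, 12, 4, 5]
Visit 14 → queue [10, 9, 17, 2, 6, 7, 12, 4, 5]
Visit 10 → queue [9, 17, 2, 6, 7, 12, 4, 5]
Visit 9 → queue [17, 2, 6, 7, 12, 4, 5]
Visit 17 → queue [2, 6, 7, 12, 4, 5]
Visit 2 → queue [6, 7, 12, 4, 5]
Visit 6 → queue [7, 12, 4, 5]
Visit 7 → queue [12, 4, 5]
Visit 12 → queue [4, 5]
Visit 4 → queue [5]
Visit 5 → queue []

20 -> 21 -> 19 -> 13 -> 11 -> 3 -> 18 -> 16 -> 8 -> 15 -> 1 -> 14 -> 10 -> 9 -> 17 -> 2 -> 6 -> 7 -> 12 -> 4 -> 5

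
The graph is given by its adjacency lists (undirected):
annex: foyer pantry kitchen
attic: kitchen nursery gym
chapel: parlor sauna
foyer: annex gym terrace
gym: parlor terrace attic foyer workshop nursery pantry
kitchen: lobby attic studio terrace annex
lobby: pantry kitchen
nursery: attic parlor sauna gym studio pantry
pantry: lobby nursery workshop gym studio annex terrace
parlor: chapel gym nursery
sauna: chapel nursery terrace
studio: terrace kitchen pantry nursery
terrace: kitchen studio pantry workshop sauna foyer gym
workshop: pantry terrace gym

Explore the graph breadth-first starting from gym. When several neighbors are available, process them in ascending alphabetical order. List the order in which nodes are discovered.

gym -> attic -> foyer -> nursery -> pantry -> parlor -> terrace -> workshop -> kitchen -> annex -> sauna -> studio -> lobby -> chapel

Visit gym; enqueue attic, foyer, nursery, pantry, parlor, terrace, workshop → queue [attic, foyer, nursery, pantry, parlor, terrace, workshop]
Visit attic; enqueue kitchen → queue [foyer, nursery, pantry, parlor, terrace, workshop, kitchen]
Visit foyer; enqueue annex → queue [nursery, pantry, parlor, terrace, workshop, kitchen, annex]
Visit nursery; enqueue sauna, studio → queue [pantry, parlor, terrace, workshop, kitchen, annex, sauna, studio]
Visit pantry; enqueue lobby → queue [parlor, terrace, workshop, kitchen, annex, sauna, studio, lobby]
Visit parlor; enqueue chapel → queue [terrace, workshop, kitchen, annex, sauna, studio, lobby, chapel]
Visit terrace → queue [workshop, kitchen, annex, sauna, studio, lobby, chapel]
Visit workshop → queue [kitchen, annex, sauna, studio, lobby, chapel]
Visit kitchen → queue [annex, sauna, studio, lobby, chapel]
Visit annex → queue [sauna, studio, lobby, chapel]
Visit sauna → queue [studio, lobby, chapel]
Visit studio → queue [lobby, chapel]
Visit lobby → queue [chapel]
Visit chapel → queue []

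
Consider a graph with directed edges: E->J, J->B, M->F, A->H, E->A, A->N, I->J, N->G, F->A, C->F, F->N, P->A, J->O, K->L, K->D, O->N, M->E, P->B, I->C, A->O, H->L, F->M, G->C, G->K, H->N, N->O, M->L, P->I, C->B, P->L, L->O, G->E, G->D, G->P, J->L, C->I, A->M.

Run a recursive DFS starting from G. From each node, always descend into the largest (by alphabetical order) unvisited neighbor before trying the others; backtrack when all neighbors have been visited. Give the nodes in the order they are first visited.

Visit G
G → P
P → L
L → O
O → N
P → I
I → J
J → B
I → C
C → F
F → M
M → E
E → A
A → H
G → K
K → D

G → P → L → O → N → I → J → B → C → F → M → E → A → H → K → D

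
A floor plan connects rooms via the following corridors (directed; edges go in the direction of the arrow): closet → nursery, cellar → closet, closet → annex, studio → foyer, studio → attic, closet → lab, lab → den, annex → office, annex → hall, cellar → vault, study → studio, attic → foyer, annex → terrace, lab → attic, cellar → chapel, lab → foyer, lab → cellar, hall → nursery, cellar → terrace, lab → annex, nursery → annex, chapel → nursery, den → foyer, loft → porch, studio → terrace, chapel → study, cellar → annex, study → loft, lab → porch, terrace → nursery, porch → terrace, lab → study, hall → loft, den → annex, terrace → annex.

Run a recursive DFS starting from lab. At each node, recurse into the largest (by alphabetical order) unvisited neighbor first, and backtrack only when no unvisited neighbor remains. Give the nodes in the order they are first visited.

lab -> study -> studio -> terrace -> nursery -> annex -> office -> hall -> loft -> porch -> foyer -> attic -> den -> cellar -> vault -> closet -> chapel

Visit lab
lab → study
study → studio
studio → terrace
terrace → nursery
nursery → annex
annex → office
annex → hall
hall → loft
loft → porch
studio → foyer
studio → attic
lab → den
lab → cellar
cellar → vault
cellar → closet
cellar → chapel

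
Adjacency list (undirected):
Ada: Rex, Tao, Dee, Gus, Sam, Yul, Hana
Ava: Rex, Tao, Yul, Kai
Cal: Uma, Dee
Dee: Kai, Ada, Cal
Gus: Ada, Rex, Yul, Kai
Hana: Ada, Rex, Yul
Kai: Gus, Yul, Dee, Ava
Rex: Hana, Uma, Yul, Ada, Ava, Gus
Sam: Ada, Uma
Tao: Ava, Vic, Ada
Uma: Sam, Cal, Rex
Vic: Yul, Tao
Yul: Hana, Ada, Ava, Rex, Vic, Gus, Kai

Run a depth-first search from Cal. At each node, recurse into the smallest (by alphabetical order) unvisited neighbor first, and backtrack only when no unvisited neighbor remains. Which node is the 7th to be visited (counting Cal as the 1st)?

Rex

Visit Cal
Cal → Dee
Dee → Ada
Ada → Gus
Gus → Kai
Kai → Ava
Ava → Rex
Rex → Hana
Hana → Yul
Yul → Vic
Vic → Tao
Rex → Uma
Uma → Sam

Visit order: Cal, Dee, Ada, Gus, Kai, Ava, Rex, Hana, Yul, Vic, Tao, Uma, Sam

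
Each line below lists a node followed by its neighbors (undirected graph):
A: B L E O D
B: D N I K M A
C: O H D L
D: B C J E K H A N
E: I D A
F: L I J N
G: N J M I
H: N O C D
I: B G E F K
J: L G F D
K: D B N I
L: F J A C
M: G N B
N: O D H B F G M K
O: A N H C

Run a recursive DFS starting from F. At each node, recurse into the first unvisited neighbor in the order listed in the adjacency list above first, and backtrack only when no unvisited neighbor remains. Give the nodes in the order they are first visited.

Visit F
F → L
L → J
J → G
G → N
N → O
O → A
A → B
B → D
D → C
C → H
D → E
E → I
I → K
B → M

F, L, J, G, N, O, A, B, D, C, H, E, I, K, M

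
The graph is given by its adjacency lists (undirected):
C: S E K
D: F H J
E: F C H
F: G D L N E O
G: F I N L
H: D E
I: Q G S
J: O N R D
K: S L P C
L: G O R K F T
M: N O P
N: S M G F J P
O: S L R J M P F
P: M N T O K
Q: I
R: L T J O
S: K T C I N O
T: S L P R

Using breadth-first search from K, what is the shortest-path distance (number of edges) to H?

3

Level 0: K
Level 1: C, L, P, S
Level 2: E, F, G, I, M, N, O, R, T
Level 3: D, H, J, Q
H first appears at level 3.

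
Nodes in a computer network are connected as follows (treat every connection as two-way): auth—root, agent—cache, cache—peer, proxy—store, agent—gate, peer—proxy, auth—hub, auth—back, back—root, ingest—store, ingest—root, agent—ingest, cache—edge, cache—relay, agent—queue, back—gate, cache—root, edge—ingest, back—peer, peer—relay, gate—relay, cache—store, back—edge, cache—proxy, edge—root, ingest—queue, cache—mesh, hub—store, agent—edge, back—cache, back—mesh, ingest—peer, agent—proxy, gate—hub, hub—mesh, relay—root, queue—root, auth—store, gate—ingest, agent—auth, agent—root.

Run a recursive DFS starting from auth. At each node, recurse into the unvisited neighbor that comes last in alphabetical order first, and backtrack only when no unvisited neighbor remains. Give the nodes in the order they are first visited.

auth → store → proxy → peer → relay → root → queue → ingest → gate → hub → mesh → cache → edge → back → agent

Visit auth
auth → store
store → proxy
proxy → peer
peer → relay
relay → root
root → queue
queue → ingest
ingest → gate
gate → hub
hub → mesh
mesh → cache
cache → edge
edge → back
edge → agent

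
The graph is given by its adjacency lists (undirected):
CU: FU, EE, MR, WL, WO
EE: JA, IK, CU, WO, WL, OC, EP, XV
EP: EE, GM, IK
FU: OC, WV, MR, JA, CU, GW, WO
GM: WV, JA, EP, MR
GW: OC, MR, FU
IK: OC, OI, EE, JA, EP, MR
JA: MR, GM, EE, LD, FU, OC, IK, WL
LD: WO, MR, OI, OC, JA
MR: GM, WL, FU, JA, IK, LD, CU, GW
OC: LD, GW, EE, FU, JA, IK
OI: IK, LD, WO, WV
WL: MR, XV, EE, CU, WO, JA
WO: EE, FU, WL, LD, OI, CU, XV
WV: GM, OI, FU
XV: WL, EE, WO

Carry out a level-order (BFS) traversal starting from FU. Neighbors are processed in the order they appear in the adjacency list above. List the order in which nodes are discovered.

Visit FU; enqueue OC, WV, MR, JA, CU, GW, WO → queue [OC, WV, MR, JA, CU, GW, WO]
Visit OC; enqueue LD, EE, IK → queue [WV, MR, JA, CU, GW, WO, LD, EE, IK]
Visit WV; enqueue GM, OI → queue [MR, JA, CU, GW, WO, LD, EE, IK, GM, OI]
Visit MR; enqueue WL → queue [JA, CU, GW, WO, LD, EE, IK, GM, OI, WL]
Visit JA → queue [CU, GW, WO, LD, EE, IK, GM, OI, WL]
Visit CU → queue [GW, WO, LD, EE, IK, GM, OI, WL]
Visit GW → queue [WO, LD, EE, IK, GM, OI, WL]
Visit WO; enqueue XV → queue [LD, EE, IK, GM, OI, WL, XV]
Visit LD → queue [EE, IK, GM, OI, WL, XV]
Visit EE; enqueue EP → queue [IK, GM, OI, WL, XV, EP]
Visit IK → queue [GM, OI, WL, XV, EP]
Visit GM → queue [OI, WL, XV, EP]
Visit OI → queue [WL, XV, EP]
Visit WL → queue [XV, EP]
Visit XV → queue [EP]
Visit EP → queue []

FU OC WV MR JA CU GW WO LD EE IK GM OI WL XV EP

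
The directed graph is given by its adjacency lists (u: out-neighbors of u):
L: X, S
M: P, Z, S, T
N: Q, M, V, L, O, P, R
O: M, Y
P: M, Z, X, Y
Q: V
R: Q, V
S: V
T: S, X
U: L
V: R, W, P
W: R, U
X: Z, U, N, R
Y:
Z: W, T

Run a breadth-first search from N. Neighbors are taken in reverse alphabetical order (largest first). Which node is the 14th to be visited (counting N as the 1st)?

S

Visit N; enqueue V, R, Q, P, O, M, L → queue [V, R, Q, P, O, M, L]
Visit V; enqueue W → queue [R, Q, P, O, M, L, W]
Visit R → queue [Q, P, O, M, L, W]
Visit Q → queue [P, O, M, L, W]
Visit P; enqueue Z, Y, X → queue [O, M, L, W, Z, Y, X]
Visit O → queue [M, L, W, Z, Y, X]
Visit M; enqueue T, S → queue [L, W, Z, Y, X, T, S]
Visit L → queue [W, Z, Y, X, T, S]
Visit W; enqueue U → queue [Z, Y, X, T, S, U]
Visit Z → queue [Y, X, T, S, U]
Visit Y → queue [X, T, S, U]
Visit X → queue [T, S, U]
Visit T → queue [S, U]
Visit S → queue [U]
Visit U → queue []

Visit order: N, V, R, Q, P, O, M, L, W, Z, Y, X, T, S, U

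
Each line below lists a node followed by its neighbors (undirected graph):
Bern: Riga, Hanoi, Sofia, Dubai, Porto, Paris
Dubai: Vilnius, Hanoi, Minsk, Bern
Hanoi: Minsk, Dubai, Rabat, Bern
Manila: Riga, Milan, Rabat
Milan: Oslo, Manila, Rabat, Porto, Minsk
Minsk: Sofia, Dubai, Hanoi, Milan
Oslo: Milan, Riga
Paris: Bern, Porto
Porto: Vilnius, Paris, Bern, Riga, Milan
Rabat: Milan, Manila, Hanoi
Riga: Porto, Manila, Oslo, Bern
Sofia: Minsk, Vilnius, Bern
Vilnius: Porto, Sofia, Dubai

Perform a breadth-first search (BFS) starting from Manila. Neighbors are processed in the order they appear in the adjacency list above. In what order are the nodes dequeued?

Manila → Riga → Milan → Rabat → Porto → Oslo → Bern → Minsk → Hanoi → Vilnius → Paris → Sofia → Dubai

Visit Manila; enqueue Riga, Milan, Rabat → queue [Riga, Milan, Rabat]
Visit Riga; enqueue Porto, Oslo, Bern → queue [Milan, Rabat, Porto, Oslo, Bern]
Visit Milan; enqueue Minsk → queue [Rabat, Porto, Oslo, Bern, Minsk]
Visit Rabat; enqueue Hanoi → queue [Porto, Oslo, Bern, Minsk, Hanoi]
Visit Porto; enqueue Vilnius, Paris → queue [Oslo, Bern, Minsk, Hanoi, Vilnius, Paris]
Visit Oslo → queue [Bern, Minsk, Hanoi, Vilnius, Paris]
Visit Bern; enqueue Sofia, Dubai → queue [Minsk, Hanoi, Vilnius, Paris, Sofia, Dubai]
Visit Minsk → queue [Hanoi, Vilnius, Paris, Sofia, Dubai]
Visit Hanoi → queue [Vilnius, Paris, Sofia, Dubai]
Visit Vilnius → queue [Paris, Sofia, Dubai]
Visit Paris → queue [Sofia, Dubai]
Visit Sofia → queue [Dubai]
Visit Dubai → queue []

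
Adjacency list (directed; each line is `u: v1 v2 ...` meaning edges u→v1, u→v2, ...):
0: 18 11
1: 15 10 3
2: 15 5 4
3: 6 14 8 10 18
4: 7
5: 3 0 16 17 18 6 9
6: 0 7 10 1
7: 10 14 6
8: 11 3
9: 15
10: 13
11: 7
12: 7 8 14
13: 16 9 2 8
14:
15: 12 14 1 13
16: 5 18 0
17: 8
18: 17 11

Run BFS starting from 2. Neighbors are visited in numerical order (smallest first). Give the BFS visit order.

2 → 4 → 5 → 15 → 7 → 0 → 3 → 6 → 9 → 16 → 17 → 18 → 1 → 12 → 13 → 14 → 10 → 11 → 8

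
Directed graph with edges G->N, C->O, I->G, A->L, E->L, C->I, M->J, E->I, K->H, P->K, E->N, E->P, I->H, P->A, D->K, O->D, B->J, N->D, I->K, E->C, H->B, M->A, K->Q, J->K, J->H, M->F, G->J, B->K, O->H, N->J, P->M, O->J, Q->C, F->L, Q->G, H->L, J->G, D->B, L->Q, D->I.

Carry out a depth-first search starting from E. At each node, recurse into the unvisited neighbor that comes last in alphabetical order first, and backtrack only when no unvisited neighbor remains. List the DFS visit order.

Visit E
E → P
P → M
M → J
J → K
K → Q
Q → G
G → N
N → D
D → I
I → H
H → L
H → B
Q → C
C → O
M → F
M → A

E -> P -> M -> J -> K -> Q -> G -> N -> D -> I -> H -> L -> B -> C -> O -> F -> A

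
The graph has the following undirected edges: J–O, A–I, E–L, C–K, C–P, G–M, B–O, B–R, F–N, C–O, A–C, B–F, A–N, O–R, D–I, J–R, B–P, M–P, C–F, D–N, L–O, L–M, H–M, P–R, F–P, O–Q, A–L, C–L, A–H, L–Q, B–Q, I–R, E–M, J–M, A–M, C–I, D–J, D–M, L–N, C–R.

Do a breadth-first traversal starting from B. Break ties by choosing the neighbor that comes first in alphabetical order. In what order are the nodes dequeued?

B → F → O → P → Q → R → C → N → J → L → M → I → A → K → D → E → G → H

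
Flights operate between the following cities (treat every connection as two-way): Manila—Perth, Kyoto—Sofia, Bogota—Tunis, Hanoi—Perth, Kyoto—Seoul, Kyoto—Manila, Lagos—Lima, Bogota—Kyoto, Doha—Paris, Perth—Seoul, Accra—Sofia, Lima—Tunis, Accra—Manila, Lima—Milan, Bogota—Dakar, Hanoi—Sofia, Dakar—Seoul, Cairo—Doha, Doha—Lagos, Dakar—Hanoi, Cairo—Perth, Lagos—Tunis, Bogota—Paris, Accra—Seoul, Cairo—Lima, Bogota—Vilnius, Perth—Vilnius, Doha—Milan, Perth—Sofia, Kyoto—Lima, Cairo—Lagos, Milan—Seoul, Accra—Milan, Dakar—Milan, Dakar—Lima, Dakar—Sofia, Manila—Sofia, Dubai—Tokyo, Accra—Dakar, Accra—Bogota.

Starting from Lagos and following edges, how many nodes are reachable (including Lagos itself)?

BFS from Lagos visits: Lagos, Cairo, Doha, Lima, Tunis, Perth, Milan, Paris, Dakar, Kyoto, Bogota, Hanoi, Manila, Seoul, Sofia, Vilnius, Accra
Reachable nodes: 17 of 19 total.

17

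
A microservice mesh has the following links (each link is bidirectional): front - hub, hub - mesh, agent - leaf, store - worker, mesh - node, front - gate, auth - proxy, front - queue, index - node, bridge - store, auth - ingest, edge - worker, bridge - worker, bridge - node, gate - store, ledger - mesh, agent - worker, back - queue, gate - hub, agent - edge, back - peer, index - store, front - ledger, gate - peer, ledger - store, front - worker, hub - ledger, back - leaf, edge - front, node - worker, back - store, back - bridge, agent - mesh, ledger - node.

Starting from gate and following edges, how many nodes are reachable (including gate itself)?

16

BFS from gate visits: gate, front, hub, peer, store, edge, ledger, queue, worker, mesh, back, bridge, index, agent, node, leaf
Reachable nodes: 16 of 19 total.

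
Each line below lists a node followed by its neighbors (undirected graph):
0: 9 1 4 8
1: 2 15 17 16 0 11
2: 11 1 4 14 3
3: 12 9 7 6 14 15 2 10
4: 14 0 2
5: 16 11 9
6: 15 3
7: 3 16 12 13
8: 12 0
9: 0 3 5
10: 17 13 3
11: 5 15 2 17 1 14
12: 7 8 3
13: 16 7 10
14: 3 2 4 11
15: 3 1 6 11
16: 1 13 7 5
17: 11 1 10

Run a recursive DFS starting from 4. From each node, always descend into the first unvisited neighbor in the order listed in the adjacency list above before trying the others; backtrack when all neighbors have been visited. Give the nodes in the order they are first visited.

Visit 4
4 → 14
14 → 3
3 → 12
12 → 7
7 → 16
16 → 1
1 → 2
2 → 11
11 → 5
5 → 9
9 → 0
0 → 8
11 → 15
15 → 6
11 → 17
17 → 10
10 → 13

4, 14, 3, 12, 7, 16, 1, 2, 11, 5, 9, 0, 8, 15, 6, 17, 10, 13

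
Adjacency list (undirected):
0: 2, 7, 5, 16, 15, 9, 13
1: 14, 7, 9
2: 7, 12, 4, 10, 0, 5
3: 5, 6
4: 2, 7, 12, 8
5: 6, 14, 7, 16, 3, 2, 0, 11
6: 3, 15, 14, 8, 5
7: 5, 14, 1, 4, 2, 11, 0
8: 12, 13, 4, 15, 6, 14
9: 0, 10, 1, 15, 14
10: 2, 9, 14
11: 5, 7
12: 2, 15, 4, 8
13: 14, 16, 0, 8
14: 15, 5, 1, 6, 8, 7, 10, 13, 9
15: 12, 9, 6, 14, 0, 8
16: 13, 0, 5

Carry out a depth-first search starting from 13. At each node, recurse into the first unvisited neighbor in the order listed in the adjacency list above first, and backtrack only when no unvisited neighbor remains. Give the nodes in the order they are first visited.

13 → 14 → 15 → 12 → 2 → 7 → 5 → 6 → 3 → 8 → 4 → 16 → 0 → 9 → 10 → 1 → 11

Visit 13
13 → 14
14 → 15
15 → 12
12 → 2
2 → 7
7 → 5
5 → 6
6 → 3
6 → 8
8 → 4
5 → 16
16 → 0
0 → 9
9 → 10
9 → 1
5 → 11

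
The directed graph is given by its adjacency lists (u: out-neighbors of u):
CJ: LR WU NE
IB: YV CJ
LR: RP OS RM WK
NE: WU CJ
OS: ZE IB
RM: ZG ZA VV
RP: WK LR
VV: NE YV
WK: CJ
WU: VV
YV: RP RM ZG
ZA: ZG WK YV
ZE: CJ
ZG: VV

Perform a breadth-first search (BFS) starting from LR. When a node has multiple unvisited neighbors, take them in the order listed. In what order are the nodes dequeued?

Visit LR; enqueue RP, OS, RM, WK → queue [RP, OS, RM, WK]
Visit RP → queue [OS, RM, WK]
Visit OS; enqueue ZE, IB → queue [RM, WK, ZE, IB]
Visit RM; enqueue ZG, ZA, VV → queue [WK, ZE, IB, ZG, ZA, VV]
Visit WK; enqueue CJ → queue [ZE, IB, ZG, ZA, VV, CJ]
Visit ZE → queue [IB, ZG, ZA, VV, CJ]
Visit IB; enqueue YV → queue [ZG, ZA, VV, CJ, YV]
Visit ZG → queue [ZA, VV, CJ, YV]
Visit ZA → queue [VV, CJ, YV]
Visit VV; enqueue NE → queue [CJ, YV, NE]
Visit CJ; enqueue WU → queue [YV, NE, WU]
Visit YV → queue [NE, WU]
Visit NE → queue [WU]
Visit WU → queue []

LR RP OS RM WK ZE IB ZG ZA VV CJ YV NE WU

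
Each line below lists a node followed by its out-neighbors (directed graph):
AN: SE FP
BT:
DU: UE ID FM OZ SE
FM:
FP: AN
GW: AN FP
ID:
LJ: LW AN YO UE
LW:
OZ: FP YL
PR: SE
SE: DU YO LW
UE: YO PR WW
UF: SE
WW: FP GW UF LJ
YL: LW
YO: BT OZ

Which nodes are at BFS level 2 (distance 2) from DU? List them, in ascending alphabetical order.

FP, LW, PR, WW, YL, YO

Level 0: DU
Level 1: FM, ID, OZ, SE, UE
Level 2: FP, LW, PR, WW, YL, YO
Level 3: AN, BT, GW, LJ, UF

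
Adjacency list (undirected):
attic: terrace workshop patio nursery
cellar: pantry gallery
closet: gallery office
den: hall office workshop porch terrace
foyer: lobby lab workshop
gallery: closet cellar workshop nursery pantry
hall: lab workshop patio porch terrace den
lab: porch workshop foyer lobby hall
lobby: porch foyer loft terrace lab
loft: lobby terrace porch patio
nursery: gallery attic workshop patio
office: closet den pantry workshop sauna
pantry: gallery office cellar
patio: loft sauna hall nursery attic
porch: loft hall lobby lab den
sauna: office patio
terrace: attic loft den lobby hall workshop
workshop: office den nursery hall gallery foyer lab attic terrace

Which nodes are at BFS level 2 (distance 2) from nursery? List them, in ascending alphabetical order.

Level 0: nursery
Level 1: attic, gallery, patio, workshop
Level 2: cellar, closet, den, foyer, hall, lab, loft, office, pantry, sauna, terrace
Level 3: lobby, porch

cellar, closet, den, foyer, hall, lab, loft, office, pantry, sauna, terrace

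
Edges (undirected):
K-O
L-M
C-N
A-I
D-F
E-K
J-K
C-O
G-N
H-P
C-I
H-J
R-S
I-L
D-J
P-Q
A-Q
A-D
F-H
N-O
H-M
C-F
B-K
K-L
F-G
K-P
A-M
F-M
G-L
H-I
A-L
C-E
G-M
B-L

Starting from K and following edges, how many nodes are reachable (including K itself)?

17

BFS from K visits: K, P, O, L, J, E, B, Q, H, N, C, M, I, G, A, D, F
Reachable nodes: 17 of 19 total.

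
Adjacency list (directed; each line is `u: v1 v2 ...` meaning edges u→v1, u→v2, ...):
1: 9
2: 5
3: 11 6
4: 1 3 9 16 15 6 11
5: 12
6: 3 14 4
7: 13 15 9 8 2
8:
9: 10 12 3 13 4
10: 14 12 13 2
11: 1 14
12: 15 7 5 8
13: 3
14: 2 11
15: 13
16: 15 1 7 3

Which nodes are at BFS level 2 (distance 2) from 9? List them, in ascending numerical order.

1, 2, 5, 6, 7, 8, 11, 14, 15, 16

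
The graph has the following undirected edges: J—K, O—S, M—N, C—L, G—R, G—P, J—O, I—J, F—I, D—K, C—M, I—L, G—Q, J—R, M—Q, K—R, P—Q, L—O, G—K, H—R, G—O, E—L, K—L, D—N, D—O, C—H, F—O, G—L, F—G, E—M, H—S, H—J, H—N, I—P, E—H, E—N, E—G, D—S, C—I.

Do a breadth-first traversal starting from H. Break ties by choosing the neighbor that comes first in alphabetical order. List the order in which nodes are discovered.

Visit H; enqueue C, E, J, N, R, S → queue [C, E, J, N, R, S]
Visit C; enqueue I, L, M → queue [E, J, N, R, S, I, L, M]
Visit E; enqueue G → queue [J, N, R, S, I, L, M, G]
Visit J; enqueue K, O → queue [N, R, S, I, L, M, G, K, O]
Visit N; enqueue D → queue [R, S, I, L, M, G, K, O, D]
Visit R → queue [S, I, L, M, G, K, O, D]
Visit S → queue [I, L, M, G, K, O, D]
Visit I; enqueue F, P → queue [L, M, G, K, O, D, F, P]
Visit L → queue [M, G, K, O, D, F, P]
Visit M; enqueue Q → queue [G, K, O, D, F, P, Q]
Visit G → queue [K, O, D, F, P, Q]
Visit K → queue [O, D, F, P, Q]
Visit O → queue [D, F, P, Q]
Visit D → queue [F, P, Q]
Visit F → queue [P, Q]
Visit P → queue [Q]
Visit Q → queue []

H, C, E, J, N, R, S, I, L, M, G, K, O, D, F, P, Q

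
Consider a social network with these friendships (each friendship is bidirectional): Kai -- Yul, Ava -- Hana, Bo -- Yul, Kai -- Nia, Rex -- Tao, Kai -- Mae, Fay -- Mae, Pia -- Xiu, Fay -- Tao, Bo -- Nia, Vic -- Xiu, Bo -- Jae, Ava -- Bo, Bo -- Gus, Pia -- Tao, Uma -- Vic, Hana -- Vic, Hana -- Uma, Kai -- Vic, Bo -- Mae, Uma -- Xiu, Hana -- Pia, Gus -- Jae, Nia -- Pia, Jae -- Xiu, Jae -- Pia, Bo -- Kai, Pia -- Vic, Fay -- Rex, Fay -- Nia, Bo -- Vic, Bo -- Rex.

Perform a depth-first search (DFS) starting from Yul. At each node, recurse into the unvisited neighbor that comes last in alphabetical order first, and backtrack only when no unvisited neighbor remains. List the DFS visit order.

Yul -> Kai -> Vic -> Xiu -> Uma -> Hana -> Pia -> Tao -> Rex -> Fay -> Nia -> Bo -> Mae -> Jae -> Gus -> Ava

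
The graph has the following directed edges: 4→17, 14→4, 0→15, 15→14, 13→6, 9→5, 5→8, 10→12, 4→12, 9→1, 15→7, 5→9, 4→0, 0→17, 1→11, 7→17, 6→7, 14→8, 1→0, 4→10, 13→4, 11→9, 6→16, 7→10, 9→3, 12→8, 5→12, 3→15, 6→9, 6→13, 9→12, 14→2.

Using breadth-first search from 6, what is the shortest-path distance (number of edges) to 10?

2

Level 0: 6
Level 1: 7, 9, 13, 16
Level 2: 1, 3, 4, 5, 10, 12, 17
Level 3: 0, 8, 11, 15
Level 4: 14
Level 5: 2
10 first appears at level 2.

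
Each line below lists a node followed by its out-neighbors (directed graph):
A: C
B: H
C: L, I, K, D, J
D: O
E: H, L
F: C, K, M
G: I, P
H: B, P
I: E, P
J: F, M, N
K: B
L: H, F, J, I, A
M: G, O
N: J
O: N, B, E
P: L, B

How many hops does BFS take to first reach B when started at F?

Level 0: F
Level 1: C, K, M
Level 2: B, D, G, I, J, L, O
Level 3: A, E, H, N, P
B first appears at level 2.

2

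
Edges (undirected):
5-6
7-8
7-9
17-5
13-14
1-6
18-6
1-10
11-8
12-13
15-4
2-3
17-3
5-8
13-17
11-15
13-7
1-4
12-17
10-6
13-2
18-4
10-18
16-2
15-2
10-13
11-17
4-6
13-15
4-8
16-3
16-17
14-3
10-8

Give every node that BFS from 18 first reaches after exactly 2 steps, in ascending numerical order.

Level 0: 18
Level 1: 4, 6, 10
Level 2: 1, 5, 8, 13, 15
Level 3: 2, 7, 11, 12, 14, 17
Level 4: 3, 9, 16

1, 5, 8, 13, 15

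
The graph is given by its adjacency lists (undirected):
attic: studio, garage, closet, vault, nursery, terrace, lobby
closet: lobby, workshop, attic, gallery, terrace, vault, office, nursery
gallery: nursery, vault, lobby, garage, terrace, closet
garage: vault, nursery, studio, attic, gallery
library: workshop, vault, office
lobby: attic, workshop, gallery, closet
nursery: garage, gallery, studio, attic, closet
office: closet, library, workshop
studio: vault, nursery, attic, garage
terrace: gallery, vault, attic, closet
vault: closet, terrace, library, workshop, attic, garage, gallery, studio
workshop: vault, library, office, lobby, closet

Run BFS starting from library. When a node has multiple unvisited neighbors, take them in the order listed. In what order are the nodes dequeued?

library, workshop, vault, office, lobby, closet, terrace, attic, garage, gallery, studio, nursery

Visit library; enqueue workshop, vault, office → queue [workshop, vault, office]
Visit workshop; enqueue lobby, closet → queue [vault, office, lobby, closet]
Visit vault; enqueue terrace, attic, garage, gallery, studio → queue [office, lobby, closet, terrace, attic, garage, gallery, studio]
Visit office → queue [lobby, closet, terrace, attic, garage, gallery, studio]
Visit lobby → queue [closet, terrace, attic, garage, gallery, studio]
Visit closet; enqueue nursery → queue [terrace, attic, garage, gallery, studio, nursery]
Visit terrace → queue [attic, garage, gallery, studio, nursery]
Visit attic → queue [garage, gallery, studio, nursery]
Visit garage → queue [gallery, studio, nursery]
Visit gallery → queue [studio, nursery]
Visit studio → queue [nursery]
Visit nursery → queue []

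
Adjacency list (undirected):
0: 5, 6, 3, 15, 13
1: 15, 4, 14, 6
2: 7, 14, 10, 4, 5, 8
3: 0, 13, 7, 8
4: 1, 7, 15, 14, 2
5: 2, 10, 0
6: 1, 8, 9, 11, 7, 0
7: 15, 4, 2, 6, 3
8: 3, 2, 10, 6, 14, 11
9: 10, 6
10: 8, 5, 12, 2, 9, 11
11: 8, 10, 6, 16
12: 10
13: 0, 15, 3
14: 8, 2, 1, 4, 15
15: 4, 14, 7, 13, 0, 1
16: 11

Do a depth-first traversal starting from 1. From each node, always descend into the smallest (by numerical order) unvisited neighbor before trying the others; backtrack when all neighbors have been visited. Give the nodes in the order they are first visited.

1 -> 4 -> 2 -> 5 -> 0 -> 3 -> 7 -> 6 -> 8 -> 10 -> 9 -> 11 -> 16 -> 12 -> 14 -> 15 -> 13

Visit 1
1 → 4
4 → 2
2 → 5
5 → 0
0 → 3
3 → 7
7 → 6
6 → 8
8 → 10
10 → 9
10 → 11
11 → 16
10 → 12
8 → 14
14 → 15
15 → 13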